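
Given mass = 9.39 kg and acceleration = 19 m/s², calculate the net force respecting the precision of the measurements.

net force = 9.39 kg × 19 m/s² = 178.41 N.
9.39 has 3 significant figures; 19 has 2.
Division/multiplication keeps the fewest: 2 significant figures.
Rounded: 1.8 × 10² N.

1.8 × 10² N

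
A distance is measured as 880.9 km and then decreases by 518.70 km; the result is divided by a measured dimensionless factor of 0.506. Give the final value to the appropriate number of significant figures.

716 km

880.9 km − 518.70 km = 362.20 km; the difference is limited to 1 decimal place (4 s.f.).
Carrying full precision, 362.20 ÷ 0.506 = 715.81027668… km; 0.506 has 3 s.f., so the result keeps min(4, 3) = 3 s.f.
Rounded to 3 significant figures: 716 km.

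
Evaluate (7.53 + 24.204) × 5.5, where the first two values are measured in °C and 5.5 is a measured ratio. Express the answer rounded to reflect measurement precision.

1.7 × 10² °C

7.53 °C + 24.204 °C = 31.734 °C; the sum is limited to 2 decimal places (4 s.f.).
Carrying full precision, 31.734 × 5.5 = 174.537 °C; 5.5 has 2 s.f., so the result keeps min(4, 2) = 2 s.f.
Rounded to 2 significant figures: 1.7 × 10² °C.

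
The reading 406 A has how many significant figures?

406: zeros between nonzero digits are significant.

3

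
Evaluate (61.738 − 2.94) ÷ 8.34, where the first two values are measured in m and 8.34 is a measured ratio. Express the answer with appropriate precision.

7.05 m

61.738 m − 2.94 m = 58.798 m; the difference is limited to 2 decimal places (4 s.f.).
Carrying full precision, 58.798 ÷ 8.34 = 7.05011990408… m; 8.34 has 3 s.f., so the result keeps min(4, 3) = 3 s.f.
Rounded to 3 significant figures: 7.05 m.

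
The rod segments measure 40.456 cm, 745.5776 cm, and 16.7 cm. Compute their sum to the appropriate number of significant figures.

802.7 cm

40.456 cm + 745.5776 cm + 16.7 cm = 802.7336 cm.
Addition/subtraction keeps the fewest decimal places: 40.456 → 3 decimal places, 745.5776 → 4 decimal places, 16.7 → 1 decimal place; limit is 1.
Rounded to 1 decimal place: 802.7 cm.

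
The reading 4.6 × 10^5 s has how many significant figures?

2

4.6 × 10^5: in scientific notation every digit of the coefficient is significant.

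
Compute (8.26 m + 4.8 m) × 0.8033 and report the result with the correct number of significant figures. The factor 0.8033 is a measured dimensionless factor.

8.26 m + 4.8 m = 13.06 m; the sum is limited to 1 decimal place (3 s.f.).
Carrying full precision, 13.06 × 0.8033 = 10.491098 m; 0.8033 has 4 s.f., so the result keeps min(3, 4) = 3 s.f.
Rounded to 3 significant figures: 10.5 m.

10.5 m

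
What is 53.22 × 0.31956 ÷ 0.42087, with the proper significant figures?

53.22 × 0.31956 ÷ 0.42087 = 40.4091125526…
Multiplication/division keeps the fewest significant figures: 53.22 → 4 s.f., 0.31956 → 5 s.f., 0.42087 → 5 s.f.; limit is 4.
Rounded to 4 significant figures: 40.41.

40.41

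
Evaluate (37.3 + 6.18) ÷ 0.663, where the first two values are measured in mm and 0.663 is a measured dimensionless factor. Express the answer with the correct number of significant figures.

37.3 mm + 6.18 mm = 43.48 mm; the sum is limited to 1 decimal place (3 s.f.).
Carrying full precision, 43.48 ÷ 0.663 = 65.580693816… mm; 0.663 has 3 s.f., so the result keeps min(3, 3) = 3 s.f.
Rounded to 3 significant figures: 65.6 mm.

65.6 mm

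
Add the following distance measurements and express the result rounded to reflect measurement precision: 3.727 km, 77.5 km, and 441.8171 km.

3.727 km + 77.5 km + 441.8171 km = 523.0441 km.
Addition/subtraction keeps the fewest decimal places: 3.727 → 3 decimal places, 77.5 → 1 decimal place, 441.8171 → 4 decimal places; limit is 1.
Rounded to 1 decimal place: 523.0 km.

523.0 km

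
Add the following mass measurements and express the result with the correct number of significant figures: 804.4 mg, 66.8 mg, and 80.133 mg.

951.3 mg

804.4 mg + 66.8 mg + 80.133 mg = 951.333 mg.
Addition/subtraction keeps the fewest decimal places: 804.4 → 1 decimal place, 66.8 → 1 decimal place, 80.133 → 3 decimal places; limit is 1.
Rounded to 1 decimal place: 951.3 mg.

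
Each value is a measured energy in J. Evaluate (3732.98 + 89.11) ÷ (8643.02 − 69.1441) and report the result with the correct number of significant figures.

0.445783

3732.98 + 89.11 = 3822.09, limited to 2 d.p. → 6 s.f.; 8643.02 − 69.1441 = 8573.8759, limited to 2 d.p. → 6 s.f.
Carrying full precision, 3822.09 ÷ 8573.8759 = 0.445783219232…; keep min(6, 6) = 6 s.f.
Rounded to 6 significant figures: 0.445783.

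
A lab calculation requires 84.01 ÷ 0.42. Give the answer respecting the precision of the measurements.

2.0 × 10²

84.01 ÷ 0.42 = 200.023809524…
Multiplication/division keeps the fewest significant figures: 84.01 → 4 s.f., 0.42 → 2 s.f.; limit is 2.
Rounded to 2 significant figures: 2.0 × 10².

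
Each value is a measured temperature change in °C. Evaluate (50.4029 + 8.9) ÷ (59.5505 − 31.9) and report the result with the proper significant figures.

50.4029 + 8.9 = 59.3029, limited to 1 d.p. → 3 s.f.; 59.5505 − 31.9 = 27.6505, limited to 1 d.p. → 3 s.f.
Carrying full precision, 59.3029 ÷ 27.6505 = 2.14473156001…; keep min(3, 3) = 3 s.f.
Rounded to 3 significant figures: 2.14.

2.14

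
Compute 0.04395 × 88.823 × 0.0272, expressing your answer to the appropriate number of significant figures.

0.04395 × 88.823 × 0.0272 = 0.10618256712
Multiplication/division keeps the fewest significant figures: 0.04395 → 4 s.f., 88.823 → 5 s.f., 0.0272 → 3 s.f.; limit is 3.
Rounded to 3 significant figures: 0.106.

0.106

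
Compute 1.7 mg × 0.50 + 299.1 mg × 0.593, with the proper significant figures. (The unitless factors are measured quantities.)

1.7 × 0.50 = 0.85 → 0.85 mg (2 s.f., last digit at the 10^-2 place).
299.1 × 0.593 = 177.3663 → 177 mg (3 s.f., last digit at the 10^0 place).
Sum: 178.2163 mg; keep the coarser place, 10^0.
Result: 178 mg.

178 mg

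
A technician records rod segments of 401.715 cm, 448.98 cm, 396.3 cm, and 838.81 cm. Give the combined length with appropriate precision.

401.715 cm + 448.98 cm + 396.3 cm + 838.81 cm = 2085.805 cm.
Addition/subtraction keeps the fewest decimal places: 401.715 → 3 decimal places, 448.98 → 2 decimal places, 396.3 → 1 decimal place, 838.81 → 2 decimal places; limit is 1.
Rounded to 1 decimal place: 2085.8 cm.

2085.8 cm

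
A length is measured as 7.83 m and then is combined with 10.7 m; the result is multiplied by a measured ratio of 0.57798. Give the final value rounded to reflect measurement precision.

10.7 m

7.83 m + 10.7 m = 18.53 m; the sum is limited to 1 decimal place (3 s.f.).
Carrying full precision, 18.53 × 0.57798 = 10.7099694 m; 0.57798 has 5 s.f., so the result keeps min(3, 5) = 3 s.f.
Rounded to 3 significant figures: 10.7 m.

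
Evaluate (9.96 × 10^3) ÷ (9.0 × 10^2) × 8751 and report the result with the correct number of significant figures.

(9.96 × 10^3) ÷ (9.0 × 10^2) × 8751 = 96844.4…
Multiplication/division keeps the fewest significant figures: 9.96 × 10^3 → 3 s.f., 9.0 × 10^2 → 2 s.f., 8751 → 4 s.f.; limit is 2.
Rounded to 2 significant figures: 9.7 × 10^4.

9.7 × 10^4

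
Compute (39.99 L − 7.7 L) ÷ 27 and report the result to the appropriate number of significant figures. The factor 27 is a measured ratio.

39.99 L − 7.7 L = 32.29 L; the difference is limited to 1 decimal place (3 s.f.).
Carrying full precision, 32.29 ÷ 27 = 1.19592592593… L; 27 has 2 s.f., so the result keeps min(3, 2) = 2 s.f.
Rounded to 2 significant figures: 1.2 L.

1.2 L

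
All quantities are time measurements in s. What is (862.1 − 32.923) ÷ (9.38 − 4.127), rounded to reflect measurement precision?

862.1 − 32.923 = 829.177, limited to 1 d.p. → 4 s.f.; 9.38 − 4.127 = 5.253, limited to 2 d.p. → 3 s.f.
Carrying full precision, 829.177 ÷ 5.253 = 157.848277175…; keep min(4, 3) = 3 s.f.
Rounded to 3 significant figures: 158.

158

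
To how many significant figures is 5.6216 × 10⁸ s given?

5.6216 × 10⁸: in scientific notation every digit of the coefficient is significant.

5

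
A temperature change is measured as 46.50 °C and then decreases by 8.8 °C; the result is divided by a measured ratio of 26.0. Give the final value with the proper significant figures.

1.45 °C

46.50 °C − 8.8 °C = 37.70 °C; the difference is limited to 1 decimal place (3 s.f.).
Carrying full precision, 37.70 ÷ 26.0 = 1.45 °C; 26.0 has 3 s.f., so the result keeps min(3, 3) = 3 s.f.
Rounded to 3 significant figures: 1.45 °C.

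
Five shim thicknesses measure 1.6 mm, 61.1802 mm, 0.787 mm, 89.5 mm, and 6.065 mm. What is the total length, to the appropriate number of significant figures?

159.1 mm

1.6 mm + 61.1802 mm + 0.787 mm + 89.5 mm + 6.065 mm = 159.1322 mm.
Addition/subtraction keeps the fewest decimal places: 1.6 → 1 decimal place, 61.1802 → 4 decimal places, 0.787 → 3 decimal places, 89.5 → 1 decimal place, 6.065 → 3 decimal places; limit is 1.
Rounded to 1 decimal place: 159.1 mm.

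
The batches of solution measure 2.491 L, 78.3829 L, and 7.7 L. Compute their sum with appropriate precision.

2.491 L + 78.3829 L + 7.7 L = 88.5739 L.
Addition/subtraction keeps the fewest decimal places: 2.491 → 3 decimal places, 78.3829 → 4 decimal places, 7.7 → 1 decimal place; limit is 1.
Rounded to 1 decimal place: 88.6 L.

88.6 L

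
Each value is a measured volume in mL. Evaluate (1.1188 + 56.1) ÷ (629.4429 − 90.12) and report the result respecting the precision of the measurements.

0.106

1.1188 + 56.1 = 57.2188, limited to 1 d.p. → 3 s.f.; 629.4429 − 90.12 = 539.3229, limited to 2 d.p. → 5 s.f.
Carrying full precision, 57.2188 ÷ 539.3229 = 0.106093770541…; keep min(3, 5) = 3 s.f.
Rounded to 3 significant figures: 0.106.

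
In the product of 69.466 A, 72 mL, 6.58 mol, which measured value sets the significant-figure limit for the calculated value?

69.466 A → 5 s.f.; 72 mL → 2 s.f.; 6.58 mol → 3 s.f.
The fewest is 2 significant figures, from 72 mL.

72 mL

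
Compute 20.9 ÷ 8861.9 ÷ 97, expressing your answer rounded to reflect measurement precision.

20.9 ÷ 8861.9 ÷ 97 = 0.0000243135126244…
Multiplication/division keeps the fewest significant figures: 20.9 → 3 s.f., 8861.9 → 5 s.f., 97 → 2 s.f.; limit is 2.
Rounded to 2 significant figures: 2.4 × 10⁻⁵.

2.4 × 10⁻⁵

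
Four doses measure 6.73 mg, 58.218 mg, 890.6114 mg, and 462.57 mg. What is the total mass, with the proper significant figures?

6.73 mg + 58.218 mg + 890.6114 mg + 462.57 mg = 1418.1294 mg.
Addition/subtraction keeps the fewest decimal places: 6.73 → 2 decimal places, 58.218 → 3 decimal places, 890.6114 → 4 decimal places, 462.57 → 2 decimal places; limit is 2.
Rounded to 2 decimal places: 1418.13 mg.

1418.13 mg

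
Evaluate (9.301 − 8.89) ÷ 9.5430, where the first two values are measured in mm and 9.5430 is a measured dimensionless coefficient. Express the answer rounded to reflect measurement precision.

9.301 mm − 8.89 mm = 0.411 mm; the difference is limited to 2 decimal places (2 s.f.).
Carrying full precision, 0.411 ÷ 9.5430 = 0.0430682175417… mm; 9.5430 has 5 s.f., so the result keeps min(2, 5) = 2 s.f.
Rounded to 2 significant figures: 0.043 mm.

0.043 mm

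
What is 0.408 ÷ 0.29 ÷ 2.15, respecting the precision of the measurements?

0.408 ÷ 0.29 ÷ 2.15 = 0.654370489174…
Multiplication/division keeps the fewest significant figures: 0.408 → 3 s.f., 0.29 → 2 s.f., 2.15 → 3 s.f.; limit is 2.
Rounded to 2 significant figures: 0.65.

0.65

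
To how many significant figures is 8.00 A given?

8.00: trailing zeros after a decimal point are significant.

3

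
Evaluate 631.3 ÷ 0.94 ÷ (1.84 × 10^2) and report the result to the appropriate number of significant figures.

3.6

631.3 ÷ 0.94 ÷ (1.84 × 10^2) = 3.64997687327…
Multiplication/division keeps the fewest significant figures: 631.3 → 4 s.f., 0.94 → 2 s.f., 1.84 × 10^2 → 3 s.f.; limit is 2.
Rounded to 2 significant figures: 3.6.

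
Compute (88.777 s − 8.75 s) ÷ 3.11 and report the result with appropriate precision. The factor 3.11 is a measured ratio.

25.7 s

88.777 s − 8.75 s = 80.027 s; the difference is limited to 2 decimal places (4 s.f.).
Carrying full precision, 80.027 ÷ 3.11 = 25.7321543408… s; 3.11 has 3 s.f., so the result keeps min(4, 3) = 3 s.f.
Rounded to 3 significant figures: 25.7 s.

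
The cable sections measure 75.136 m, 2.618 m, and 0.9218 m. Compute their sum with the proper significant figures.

78.676 m

75.136 m + 2.618 m + 0.9218 m = 78.6758 m.
Addition/subtraction keeps the fewest decimal places: 75.136 → 3 decimal places, 2.618 → 3 decimal places, 0.9218 → 4 decimal places; limit is 3.
Rounded to 3 decimal places: 78.676 m.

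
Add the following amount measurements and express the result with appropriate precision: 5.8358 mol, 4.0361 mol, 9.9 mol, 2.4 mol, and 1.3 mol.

23.5 mol

5.8358 mol + 4.0361 mol + 9.9 mol + 2.4 mol + 1.3 mol = 23.4719 mol.
Addition/subtraction keeps the fewest decimal places: 5.8358 → 4 decimal places, 4.0361 → 4 decimal places, 9.9 → 1 decimal place, 2.4 → 1 decimal place, 1.3 → 1 decimal place; limit is 1.
Rounded to 1 decimal place: 23.5 mol.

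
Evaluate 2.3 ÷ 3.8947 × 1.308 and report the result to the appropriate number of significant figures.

2.3 ÷ 3.8947 × 1.308 = 0.772434333838…
Multiplication/division keeps the fewest significant figures: 2.3 → 2 s.f., 3.8947 → 5 s.f., 1.308 → 4 s.f.; limit is 2.
Rounded to 2 significant figures: 0.77.

0.77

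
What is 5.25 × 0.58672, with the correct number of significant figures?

3.08

5.25 × 0.58672 = 3.08028
Multiplication/division keeps the fewest significant figures: 5.25 → 3 s.f., 0.58672 → 5 s.f.; limit is 3.
Rounded to 3 significant figures: 3.08.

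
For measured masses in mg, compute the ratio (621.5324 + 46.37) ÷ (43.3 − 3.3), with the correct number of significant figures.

621.5324 + 46.37 = 667.9024, limited to 2 d.p. → 5 s.f.; 43.3 − 3.3 = 40.0, limited to 1 d.p. → 3 s.f.
Carrying full precision, 667.9024 ÷ 40.0 = 16.69756; keep min(5, 3) = 3 s.f.
Rounded to 3 significant figures: 16.7.

16.7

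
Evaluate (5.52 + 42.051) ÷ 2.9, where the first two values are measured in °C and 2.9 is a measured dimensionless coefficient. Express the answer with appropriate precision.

5.52 °C + 42.051 °C = 47.571 °C; the sum is limited to 2 decimal places (4 s.f.).
Carrying full precision, 47.571 ÷ 2.9 = 16.4037931034… °C; 2.9 has 2 s.f., so the result keeps min(4, 2) = 2 s.f.
Rounded to 2 significant figures: 16 °C.

16 °C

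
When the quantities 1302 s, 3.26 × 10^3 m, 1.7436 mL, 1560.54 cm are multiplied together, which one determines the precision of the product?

3.26 × 10^3 m

1302 s → 4 s.f.; 3.26 × 10^3 m → 3 s.f.; 1.7436 mL → 5 s.f.; 1560.54 cm → 6 s.f.
The fewest is 3 significant figures, from 3.26 × 10^3 m.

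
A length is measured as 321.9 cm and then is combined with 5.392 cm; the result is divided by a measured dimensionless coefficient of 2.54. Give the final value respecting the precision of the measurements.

129 cm

321.9 cm + 5.392 cm = 327.292 cm; the sum is limited to 1 decimal place (4 s.f.).
Carrying full precision, 327.292 ÷ 2.54 = 128.85511811… cm; 2.54 has 3 s.f., so the result keeps min(4, 3) = 3 s.f.
Rounded to 3 significant figures: 129 cm.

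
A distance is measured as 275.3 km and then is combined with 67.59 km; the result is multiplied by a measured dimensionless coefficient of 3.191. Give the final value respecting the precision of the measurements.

275.3 km + 67.59 km = 342.89 km; the sum is limited to 1 decimal place (4 s.f.).
Carrying full precision, 342.89 × 3.191 = 1094.16199 km; 3.191 has 4 s.f., so the result keeps min(4, 4) = 4 s.f.
Rounded to 4 significant figures: 1094 km.

1094 km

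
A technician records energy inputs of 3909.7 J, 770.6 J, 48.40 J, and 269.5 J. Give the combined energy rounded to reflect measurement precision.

3909.7 J + 770.6 J + 48.40 J + 269.5 J = 4998.20 J.
Addition/subtraction keeps the fewest decimal places: 3909.7 → 1 decimal place, 770.6 → 1 decimal place, 48.40 → 2 decimal places, 269.5 → 1 decimal place; limit is 1.
Rounded to 1 decimal place: 4998.2 J.

4998.2 J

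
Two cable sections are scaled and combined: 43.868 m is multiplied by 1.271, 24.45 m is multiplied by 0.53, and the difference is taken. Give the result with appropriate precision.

43 m

43.868 × 1.271 = 55.756228 → 55.76 m (4 s.f., last digit at the 10^-2 place).
24.45 × 0.53 = 12.9585 → 13 m (2 s.f., last digit at the 10^0 place).
Difference: 42.797728 m; keep the coarser place, 10^0.
Result: 43 m.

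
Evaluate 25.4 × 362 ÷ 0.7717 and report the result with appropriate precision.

1.19 × 10^4

25.4 × 362 ÷ 0.7717 = 11914.9928729…
Multiplication/division keeps the fewest significant figures: 25.4 → 3 s.f., 362 → 3 s.f., 0.7717 → 4 s.f.; limit is 3.
Rounded to 3 significant figures: 1.19 × 10^4.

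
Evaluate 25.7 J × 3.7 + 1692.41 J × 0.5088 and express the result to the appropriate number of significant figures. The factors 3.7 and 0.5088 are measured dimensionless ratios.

25.7 × 3.7 = 95.09 → 95 J (2 s.f., last digit at the 10^0 place).
1692.41 × 0.5088 = 861.098208 → 861.1 J (4 s.f., last digit at the 10^-1 place).
Sum: 956.188208 J; keep the coarser place, 10^0.
Result: 956 J.

956 J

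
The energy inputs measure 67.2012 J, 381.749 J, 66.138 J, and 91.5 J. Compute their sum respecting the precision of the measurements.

606.6 J

67.2012 J + 381.749 J + 66.138 J + 91.5 J = 606.5882 J.
Addition/subtraction keeps the fewest decimal places: 67.2012 → 4 decimal places, 381.749 → 3 decimal places, 66.138 → 3 decimal places, 91.5 → 1 decimal place; limit is 1.
Rounded to 1 decimal place: 606.6 J.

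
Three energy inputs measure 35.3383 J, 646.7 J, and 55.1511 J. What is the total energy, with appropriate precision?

737.2 J

35.3383 J + 646.7 J + 55.1511 J = 737.1894 J.
Addition/subtraction keeps the fewest decimal places: 35.3383 → 4 decimal places, 646.7 → 1 decimal place, 55.1511 → 4 decimal places; limit is 1.
Rounded to 1 decimal place: 737.2 J.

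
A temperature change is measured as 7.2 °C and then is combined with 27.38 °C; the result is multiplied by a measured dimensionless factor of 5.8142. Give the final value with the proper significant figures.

201 °C

7.2 °C + 27.38 °C = 34.58 °C; the sum is limited to 1 decimal place (3 s.f.).
Carrying full precision, 34.58 × 5.8142 = 201.055036 °C; 5.8142 has 5 s.f., so the result keeps min(3, 5) = 3 s.f.
Rounded to 3 significant figures: 201 °C.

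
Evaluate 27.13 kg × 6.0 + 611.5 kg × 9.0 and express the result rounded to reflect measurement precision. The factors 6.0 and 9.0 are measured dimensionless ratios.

27.13 × 6.0 = 162.78 → 1.6 × 10² kg (2 s.f., last digit at the 10^1 place).
611.5 × 9.0 = 5503.5 → 5.5 × 10³ kg (2 s.f., last digit at the 10^2 place).
Sum: 5666.28 kg; keep the coarser place, 10^2.
Result: 5.7 × 10³ kg.

5.7 × 10³ kg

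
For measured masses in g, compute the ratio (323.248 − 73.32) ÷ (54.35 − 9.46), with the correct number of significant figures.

323.248 − 73.32 = 249.928, limited to 2 d.p. → 5 s.f.; 54.35 − 9.46 = 44.89, limited to 2 d.p. → 4 s.f.
Carrying full precision, 249.928 ÷ 44.89 = 5.56756515928…; keep min(5, 4) = 4 s.f.
Rounded to 4 significant figures: 5.568.

5.568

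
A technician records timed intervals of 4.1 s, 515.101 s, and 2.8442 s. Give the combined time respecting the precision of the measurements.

5.220 × 10² s

4.1 s + 515.101 s + 2.8442 s = 522.0452 s.
Addition/subtraction keeps the fewest decimal places: 4.1 → 1 decimal place, 515.101 → 3 decimal places, 2.8442 → 4 decimal places; limit is 1.
Rounded to 1 decimal place: 5.220 × 10² s.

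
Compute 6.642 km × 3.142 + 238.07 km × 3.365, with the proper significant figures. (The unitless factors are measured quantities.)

822.0 km

6.642 × 3.142 = 20.869164 → 20.87 km (4 s.f., last digit at the 10^-2 place).
238.07 × 3.365 = 801.10555 → 801.1 km (4 s.f., last digit at the 10^-1 place).
Sum: 821.974714 km; keep the coarser place, 10^-1.
Result: 822.0 km.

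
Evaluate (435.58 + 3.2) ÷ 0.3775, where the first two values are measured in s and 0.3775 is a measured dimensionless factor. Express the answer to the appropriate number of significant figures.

435.58 s + 3.2 s = 438.78 s; the sum is limited to 1 decimal place (4 s.f.).
Carrying full precision, 438.78 ÷ 0.3775 = 1162.33112583… s; 0.3775 has 4 s.f., so the result keeps min(4, 4) = 4 s.f.
Rounded to 4 significant figures: 1162 s.

1162 s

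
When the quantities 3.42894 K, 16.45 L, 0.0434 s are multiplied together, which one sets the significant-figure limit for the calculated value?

3.42894 K → 6 s.f.; 16.45 L → 4 s.f.; 0.0434 s → 3 s.f.
The fewest is 3 significant figures, from 0.0434 s.

0.0434 s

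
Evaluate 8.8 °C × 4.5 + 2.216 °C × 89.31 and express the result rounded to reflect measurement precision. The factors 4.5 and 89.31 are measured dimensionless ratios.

238 °C

8.8 × 4.5 = 39.6 → 40. °C (2 s.f., last digit at the 10^0 place).
2.216 × 89.31 = 197.91096 → 197.9 °C (4 s.f., last digit at the 10^-1 place).
Sum: 237.51096 °C; keep the coarser place, 10^0.
Result: 238 °C.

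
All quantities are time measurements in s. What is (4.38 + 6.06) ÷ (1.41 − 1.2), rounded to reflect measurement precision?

4.38 + 6.06 = 10.44, limited to 2 d.p. → 4 s.f.; 1.41 − 1.2 = 0.21, limited to 1 d.p. → 1 s.f.
Carrying full precision, 10.44 ÷ 0.21 = 49.7142857143…; keep min(4, 1) = 1 s.f.
Rounded to 1 significant figure: 5 × 10^1.

5 × 10^1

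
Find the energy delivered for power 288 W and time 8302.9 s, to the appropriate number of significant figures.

2.39 × 10^6 J

energy delivered = 288 W × 8302.9 s = 2391235.2 J.
288 has 3 significant figures; 8302.9 has 5.
Division/multiplication keeps the fewest: 3 significant figures.
Rounded: 2.39 × 10^6 J.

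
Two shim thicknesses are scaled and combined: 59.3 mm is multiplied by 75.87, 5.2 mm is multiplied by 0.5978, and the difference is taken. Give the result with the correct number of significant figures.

59.3 × 75.87 = 4499.091 → 4.50 × 10³ mm (3 s.f., last digit at the 10^1 place).
5.2 × 0.5978 = 3.10856 → 3.1 mm (2 s.f., last digit at the 10^-1 place).
Difference: 4495.98244 mm; keep the coarser place, 10^1.
Result: 4.50 × 10³ mm.

4.50 × 10³ mm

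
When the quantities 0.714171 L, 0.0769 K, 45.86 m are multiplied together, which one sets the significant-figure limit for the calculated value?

0.714171 L → 6 s.f.; 0.0769 K → 3 s.f.; 45.86 m → 4 s.f.
The fewest is 3 significant figures, from 0.0769 K.

0.0769 K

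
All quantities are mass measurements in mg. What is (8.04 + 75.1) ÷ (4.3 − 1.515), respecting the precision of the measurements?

8.04 + 75.1 = 83.14, limited to 1 d.p. → 3 s.f.; 4.3 − 1.515 = 2.785, limited to 1 d.p. → 2 s.f.
Carrying full precision, 83.14 ÷ 2.785 = 29.8527827648…; keep min(3, 2) = 2 s.f.
Rounded to 2 significant figures: 30.

30.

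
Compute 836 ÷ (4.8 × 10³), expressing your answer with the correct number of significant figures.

836 ÷ (4.8 × 10³) = 0.174166666667…
Multiplication/division keeps the fewest significant figures: 836 → 3 s.f., 4.8 × 10³ → 2 s.f.; limit is 2.
Rounded to 2 significant figures: 0.17.

0.17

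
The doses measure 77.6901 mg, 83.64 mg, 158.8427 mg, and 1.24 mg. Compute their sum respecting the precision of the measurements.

77.6901 mg + 83.64 mg + 158.8427 mg + 1.24 mg = 321.4128 mg.
Addition/subtraction keeps the fewest decimal places: 77.6901 → 4 decimal places, 83.64 → 2 decimal places, 158.8427 → 4 decimal places, 1.24 → 2 decimal places; limit is 2.
Rounded to 2 decimal places: 321.41 mg.

321.41 mg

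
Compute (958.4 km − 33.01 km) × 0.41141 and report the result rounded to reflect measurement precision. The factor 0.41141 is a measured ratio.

958.4 km − 33.01 km = 925.39 km; the difference is limited to 1 decimal place (4 s.f.).
Carrying full precision, 925.39 × 0.41141 = 380.7146999 km; 0.41141 has 5 s.f., so the result keeps min(4, 5) = 4 s.f.
Rounded to 4 significant figures: 380.7 km.

380.7 km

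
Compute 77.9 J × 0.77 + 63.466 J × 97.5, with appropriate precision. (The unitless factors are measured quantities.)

77.9 × 0.77 = 59.983 → 6.0 × 10^1 J (2 s.f., last digit at the 10^0 place).
63.466 × 97.5 = 6187.935 → 6.19 × 10^3 J (3 s.f., last digit at the 10^1 place).
Sum: 6247.918 J; keep the coarser place, 10^1.
Result: 6.25 × 10^3 J.

6.25 × 10^3 J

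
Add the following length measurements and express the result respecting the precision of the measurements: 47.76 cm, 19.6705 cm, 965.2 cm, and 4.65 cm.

47.76 cm + 19.6705 cm + 965.2 cm + 4.65 cm = 1037.2805 cm.
Addition/subtraction keeps the fewest decimal places: 47.76 → 2 decimal places, 19.6705 → 4 decimal places, 965.2 → 1 decimal place, 4.65 → 2 decimal places; limit is 1.
Rounded to 1 decimal place: 1037.3 cm.

1037.3 cm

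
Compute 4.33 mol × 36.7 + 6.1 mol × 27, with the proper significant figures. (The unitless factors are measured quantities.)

4.33 × 36.7 = 158.911 → 159 mol (3 s.f., last digit at the 10^0 place).
6.1 × 27 = 164.7 → 1.6 × 10² mol (2 s.f., last digit at the 10^1 place).
Sum: 323.611 mol; keep the coarser place, 10^1.
Result: 3.2 × 10² mol.

3.2 × 10² mol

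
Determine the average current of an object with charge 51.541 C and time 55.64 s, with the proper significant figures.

9.263 × 10⁻¹ A

average current = 51.541 C ÷ 55.64 s = 0.926329978433… A.
51.541 has 5 significant figures; 55.64 has 4.
Division/multiplication keeps the fewest: 4 significant figures.
Rounded: 9.263 × 10⁻¹ A.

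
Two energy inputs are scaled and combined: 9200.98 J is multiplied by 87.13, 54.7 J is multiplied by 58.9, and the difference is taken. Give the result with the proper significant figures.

9200.98 × 87.13 = 801681.3874 → 8.017 × 10⁵ J (4 s.f., last digit at the 10^2 place).
54.7 × 58.9 = 3221.83 → 3.22 × 10³ J (3 s.f., last digit at the 10^1 place).
Difference: 798459.5574 J; keep the coarser place, 10^2.
Result: 7.985 × 10⁵ J.

7.985 × 10⁵ J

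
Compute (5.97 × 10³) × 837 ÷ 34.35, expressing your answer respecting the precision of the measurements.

(5.97 × 10³) × 837 ÷ 34.35 = 145469.868996…
Multiplication/division keeps the fewest significant figures: 5.97 × 10³ → 3 s.f., 837 → 3 s.f., 34.35 → 4 s.f.; limit is 3.
Rounded to 3 significant figures: 1.45 × 10⁵.

1.45 × 10⁵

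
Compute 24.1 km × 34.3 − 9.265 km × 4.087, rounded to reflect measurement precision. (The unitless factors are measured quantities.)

24.1 × 34.3 = 826.63 → 827 km (3 s.f., last digit at the 10^0 place).
9.265 × 4.087 = 37.866055 → 37.87 km (4 s.f., last digit at the 10^-2 place).
Difference: 788.763945 km; keep the coarser place, 10^0.
Result: 789 km.

789 km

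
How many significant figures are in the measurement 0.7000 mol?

0.7000: leading zeros are not significant; trailing zeros after a decimal point are significant.

4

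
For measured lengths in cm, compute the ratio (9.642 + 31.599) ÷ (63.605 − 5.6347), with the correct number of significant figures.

9.642 + 31.599 = 41.241, limited to 3 d.p. → 5 s.f.; 63.605 − 5.6347 = 57.9703, limited to 3 d.p. → 5 s.f.
Carrying full precision, 41.241 ÷ 57.9703 = 0.711416018202…; keep min(5, 5) = 5 s.f.
Rounded to 5 significant figures: 0.71142.

0.71142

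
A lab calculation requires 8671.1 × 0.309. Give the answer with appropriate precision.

8671.1 × 0.309 = 2679.3699
Multiplication/division keeps the fewest significant figures: 8671.1 → 5 s.f., 0.309 → 3 s.f.; limit is 3.
Rounded to 3 significant figures: 2.68 × 10³.

2.68 × 10³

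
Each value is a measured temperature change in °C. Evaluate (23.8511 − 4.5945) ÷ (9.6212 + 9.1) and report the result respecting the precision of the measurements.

1.03

23.8511 − 4.5945 = 19.2566, limited to 4 d.p. → 6 s.f.; 9.6212 + 9.1 = 18.7212, limited to 1 d.p. → 3 s.f.
Carrying full precision, 19.2566 ÷ 18.7212 = 1.02859859411…; keep min(6, 3) = 3 s.f.
Rounded to 3 significant figures: 1.03.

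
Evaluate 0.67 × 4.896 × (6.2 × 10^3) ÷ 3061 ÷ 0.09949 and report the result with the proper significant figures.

0.67 × 4.896 × (6.2 × 10^3) ÷ 3061 ÷ 0.09949 = 66.7828795199…
Multiplication/division keeps the fewest significant figures: 0.67 → 2 s.f., 4.896 → 4 s.f., 6.2 × 10^3 → 2 s.f., 3061 → 4 s.f., 0.09949 → 4 s.f.; limit is 2.
Rounded to 2 significant figures: 67.

67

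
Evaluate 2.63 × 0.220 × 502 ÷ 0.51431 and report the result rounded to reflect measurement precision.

565

2.63 × 0.220 × 502 ÷ 0.51431 = 564.751220081…
Multiplication/division keeps the fewest significant figures: 2.63 → 3 s.f., 0.220 → 3 s.f., 502 → 3 s.f., 0.51431 → 5 s.f.; limit is 3.
Rounded to 3 significant figures: 565.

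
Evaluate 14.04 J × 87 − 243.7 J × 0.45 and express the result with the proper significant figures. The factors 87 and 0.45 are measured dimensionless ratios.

1.1 × 10³ J

14.04 × 87 = 1221.48 → 1.2 × 10³ J (2 s.f., last digit at the 10^2 place).
243.7 × 0.45 = 109.665 → 1.1 × 10² J (2 s.f., last digit at the 10^1 place).
Difference: 1111.815 J; keep the coarser place, 10^2.
Result: 1.1 × 10³ J.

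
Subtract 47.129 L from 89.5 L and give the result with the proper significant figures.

42.4 L

89.5 L − 47.129 L = 42.371 L.
Addition/subtraction keeps the fewest decimal places: 89.5 → 1 decimal place, 47.129 → 3 decimal places; limit is 1.
Rounded to 1 decimal place: 42.4 L.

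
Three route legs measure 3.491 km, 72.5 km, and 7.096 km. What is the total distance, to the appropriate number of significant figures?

83.1 km

3.491 km + 72.5 km + 7.096 km = 83.087 km.
Addition/subtraction keeps the fewest decimal places: 3.491 → 3 decimal places, 72.5 → 1 decimal place, 7.096 → 3 decimal places; limit is 1.
Rounded to 1 decimal place: 83.1 km.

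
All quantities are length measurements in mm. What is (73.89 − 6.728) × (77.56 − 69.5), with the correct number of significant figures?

73.89 − 6.728 = 67.162, limited to 2 d.p. → 4 s.f.; 77.56 − 69.5 = 8.06, limited to 1 d.p. → 2 s.f.
Carrying full precision, 67.162 × 8.06 = 541.32572; keep min(4, 2) = 2 s.f.
Rounded to 2 significant figures: 5.4 × 10^2 mm².

5.4 × 10^2 mm²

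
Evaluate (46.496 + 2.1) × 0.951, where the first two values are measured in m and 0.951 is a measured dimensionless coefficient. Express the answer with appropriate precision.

46.496 m + 2.1 m = 48.596 m; the sum is limited to 1 decimal place (3 s.f.).
Carrying full precision, 48.596 × 0.951 = 46.214796 m; 0.951 has 3 s.f., so the result keeps min(3, 3) = 3 s.f.
Rounded to 3 significant figures: 46.2 m.

46.2 m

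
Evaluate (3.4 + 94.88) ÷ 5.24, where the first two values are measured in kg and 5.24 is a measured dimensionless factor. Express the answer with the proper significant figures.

18.8 kg

3.4 kg + 94.88 kg = 98.28 kg; the sum is limited to 1 decimal place (3 s.f.).
Carrying full precision, 98.28 ÷ 5.24 = 18.7557251908… kg; 5.24 has 3 s.f., so the result keeps min(3, 3) = 3 s.f.
Rounded to 3 significant figures: 18.8 kg.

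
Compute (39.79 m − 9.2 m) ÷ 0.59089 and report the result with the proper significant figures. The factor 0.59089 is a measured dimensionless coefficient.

39.79 m − 9.2 m = 30.59 m; the difference is limited to 1 decimal place (3 s.f.).
Carrying full precision, 30.59 ÷ 0.59089 = 51.7693648564… m; 0.59089 has 5 s.f., so the result keeps min(3, 5) = 3 s.f.
Rounded to 3 significant figures: 51.8 m.

51.8 m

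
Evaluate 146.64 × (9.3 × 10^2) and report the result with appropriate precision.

146.64 × (9.3 × 10^2) = 136375.2
Multiplication/division keeps the fewest significant figures: 146.64 → 5 s.f., 9.3 × 10^2 → 2 s.f.; limit is 2.
Rounded to 2 significant figures: 1.4 × 10^5.

1.4 × 10^5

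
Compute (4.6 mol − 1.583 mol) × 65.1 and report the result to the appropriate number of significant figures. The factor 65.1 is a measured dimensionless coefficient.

4.6 mol − 1.583 mol = 3.017 mol; the difference is limited to 1 decimal place (2 s.f.).
Carrying full precision, 3.017 × 65.1 = 196.4067 mol; 65.1 has 3 s.f., so the result keeps min(2, 3) = 2 s.f.
Rounded to 2 significant figures: 2.0 × 10² mol.

2.0 × 10² mol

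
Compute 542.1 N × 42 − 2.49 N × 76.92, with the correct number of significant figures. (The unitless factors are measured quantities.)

2.3 × 10^4 N

542.1 × 42 = 22768.2 → 2.3 × 10^4 N (2 s.f., last digit at the 10^3 place).
2.49 × 76.92 = 191.5308 → 192 N (3 s.f., last digit at the 10^0 place).
Difference: 22576.6692 N; keep the coarser place, 10^3.
Result: 2.3 × 10^4 N.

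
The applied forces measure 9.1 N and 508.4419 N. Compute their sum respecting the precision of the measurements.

517.5 N

9.1 N + 508.4419 N = 517.5419 N.
Addition/subtraction keeps the fewest decimal places: 9.1 → 1 decimal place, 508.4419 → 4 decimal places; limit is 1.
Rounded to 1 decimal place: 517.5 N.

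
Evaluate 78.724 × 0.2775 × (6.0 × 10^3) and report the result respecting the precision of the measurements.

78.724 × 0.2775 × (6.0 × 10^3) = 131075.46
Multiplication/division keeps the fewest significant figures: 78.724 → 5 s.f., 0.2775 → 4 s.f., 6.0 × 10^3 → 2 s.f.; limit is 2.
Rounded to 2 significant figures: 1.3 × 10^5.

1.3 × 10^5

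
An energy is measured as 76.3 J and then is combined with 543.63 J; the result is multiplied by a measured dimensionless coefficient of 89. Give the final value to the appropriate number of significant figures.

5.5 × 10^4 J

76.3 J + 543.63 J = 619.93 J; the sum is limited to 1 decimal place (4 s.f.).
Carrying full precision, 619.93 × 89 = 55173.77 J; 89 has 2 s.f., so the result keeps min(4, 2) = 2 s.f.
Rounded to 2 significant figures: 5.5 × 10^4 J.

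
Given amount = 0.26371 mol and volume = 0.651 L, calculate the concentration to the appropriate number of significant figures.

concentration = 0.26371 mol ÷ 0.651 L = 0.405084485407… mol/L.
0.26371 has 5 significant figures; 0.651 has 3.
Division/multiplication keeps the fewest: 3 significant figures.
Rounded: 0.405 mol/L.

0.405 mol/L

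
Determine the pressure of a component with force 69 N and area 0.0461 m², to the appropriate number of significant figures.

pressure = 69 N ÷ 0.0461 m² = 1496.7462039… Pa.
69 has 2 significant figures; 0.0461 has 3.
Division/multiplication keeps the fewest: 2 significant figures.
Rounded: 1.5 × 10³ Pa.

1.5 × 10³ Pa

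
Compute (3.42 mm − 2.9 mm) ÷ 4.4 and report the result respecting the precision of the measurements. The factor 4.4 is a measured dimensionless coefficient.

0.1 mm

3.42 mm − 2.9 mm = 0.52 mm; the difference is limited to 1 decimal place (1 s.f.).
Carrying full precision, 0.52 ÷ 4.4 = 0.118181818182… mm; 4.4 has 2 s.f., so the result keeps min(1, 2) = 1 s.f.
Rounded to 1 significant figure: 0.1 mm.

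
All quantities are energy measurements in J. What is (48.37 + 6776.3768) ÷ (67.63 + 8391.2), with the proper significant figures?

48.37 + 6776.3768 = 6824.7468, limited to 2 d.p. → 6 s.f.; 67.63 + 8391.2 = 8458.83, limited to 1 d.p. → 5 s.f.
Carrying full precision, 6824.7468 ÷ 8458.83 = 0.806819240959…; keep min(6, 5) = 5 s.f.
Rounded to 5 significant figures: 0.80682.

0.80682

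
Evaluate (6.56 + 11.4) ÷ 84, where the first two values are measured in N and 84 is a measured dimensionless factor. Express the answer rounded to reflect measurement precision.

6.56 N + 11.4 N = 17.96 N; the sum is limited to 1 decimal place (3 s.f.).
Carrying full precision, 17.96 ÷ 84 = 0.21380952381… N; 84 has 2 s.f., so the result keeps min(3, 2) = 2 s.f.
Rounded to 2 significant figures: 0.21 N.

0.21 N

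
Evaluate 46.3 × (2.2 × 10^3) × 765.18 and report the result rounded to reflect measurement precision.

46.3 × (2.2 × 10^3) × 765.18 = 77941234.8
Multiplication/division keeps the fewest significant figures: 46.3 → 3 s.f., 2.2 × 10^3 → 2 s.f., 765.18 → 5 s.f.; limit is 2.
Rounded to 2 significant figures: 7.8 × 10^7.

7.8 × 10^7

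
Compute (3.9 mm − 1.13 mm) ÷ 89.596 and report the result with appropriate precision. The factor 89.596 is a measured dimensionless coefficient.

3.9 mm − 1.13 mm = 2.77 mm; the difference is limited to 1 decimal place (2 s.f.).
Carrying full precision, 2.77 ÷ 89.596 = 0.0309165587749… mm; 89.596 has 5 s.f., so the result keeps min(2, 5) = 2 s.f.
Rounded to 2 significant figures: 0.031 mm.

0.031 mm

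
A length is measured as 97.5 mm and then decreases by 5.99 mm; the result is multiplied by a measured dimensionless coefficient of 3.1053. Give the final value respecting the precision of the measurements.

97.5 mm − 5.99 mm = 91.51 mm; the difference is limited to 1 decimal place (3 s.f.).
Carrying full precision, 91.51 × 3.1053 = 284.166003 mm; 3.1053 has 5 s.f., so the result keeps min(3, 5) = 3 s.f.
Rounded to 3 significant figures: 284 mm.

284 mm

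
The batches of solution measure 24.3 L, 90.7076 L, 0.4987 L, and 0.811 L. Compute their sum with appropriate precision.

116.3 L

24.3 L + 90.7076 L + 0.4987 L + 0.811 L = 116.3173 L.
Addition/subtraction keeps the fewest decimal places: 24.3 → 1 decimal place, 90.7076 → 4 decimal places, 0.4987 → 4 decimal places, 0.811 → 3 decimal places; limit is 1.
Rounded to 1 decimal place: 116.3 L.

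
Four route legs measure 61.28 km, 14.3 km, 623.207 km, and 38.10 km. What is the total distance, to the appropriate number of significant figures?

61.28 km + 14.3 km + 623.207 km + 38.10 km = 736.887 km.
Addition/subtraction keeps the fewest decimal places: 61.28 → 2 decimal places, 14.3 → 1 decimal place, 623.207 → 3 decimal places, 38.10 → 2 decimal places; limit is 1.
Rounded to 1 decimal place: 736.9 km.

736.9 km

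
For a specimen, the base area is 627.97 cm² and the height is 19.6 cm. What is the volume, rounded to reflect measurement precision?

volume = 627.97 cm² × 19.6 cm = 12308.212 cm³.
627.97 has 5 significant figures; 19.6 has 3.
Division/multiplication keeps the fewest: 3 significant figures.
Rounded: 1.23 × 10⁴ cm³.

1.23 × 10⁴ cm³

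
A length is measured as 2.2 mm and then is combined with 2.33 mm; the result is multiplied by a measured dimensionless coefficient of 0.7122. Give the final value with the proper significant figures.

2.2 mm + 2.33 mm = 4.53 mm; the sum is limited to 1 decimal place (2 s.f.).
Carrying full precision, 4.53 × 0.7122 = 3.226266 mm; 0.7122 has 4 s.f., so the result keeps min(2, 4) = 2 s.f.
Rounded to 2 significant figures: 3.2 mm.

3.2 mm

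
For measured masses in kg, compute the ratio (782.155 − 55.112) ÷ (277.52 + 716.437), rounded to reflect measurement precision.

782.155 − 55.112 = 727.043, limited to 3 d.p. → 6 s.f.; 277.52 + 716.437 = 993.957, limited to 2 d.p. → 5 s.f.
Carrying full precision, 727.043 ÷ 993.957 = 0.731463232313…; keep min(6, 5) = 5 s.f.
Rounded to 5 significant figures: 0.73146.

0.73146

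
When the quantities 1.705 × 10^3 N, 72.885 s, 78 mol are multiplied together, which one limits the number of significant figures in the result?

1.705 × 10^3 N → 4 s.f.; 72.885 s → 5 s.f.; 78 mol → 2 s.f.
The fewest is 2 significant figures, from 78 mol.

78 mol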